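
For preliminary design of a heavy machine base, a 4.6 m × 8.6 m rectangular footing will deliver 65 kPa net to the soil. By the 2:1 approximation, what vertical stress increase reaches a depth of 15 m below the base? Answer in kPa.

By the 2:1 method the load spreads at 1 horizontal : 2 vertical, so at depth z the loaded area has grown by z in each plan dimension:
Δσ = qBL/((B+z)(L+z)) = 65×4.6×8.6/((4.6+15)(8.6+15)) = 5.5591 kPa

Δσ_z ≈ 5.56 kPa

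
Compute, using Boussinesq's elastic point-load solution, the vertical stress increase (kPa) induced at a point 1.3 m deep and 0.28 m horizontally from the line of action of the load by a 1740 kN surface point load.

Boussinesq vertical stress below a point load on an elastic half-space:
Δσ_z = 3P/(2πz²) · [1 + (r/z)²]^(−5/2)
r/z = 0.28/1.3 = 0.21538; [1+(r/z)²]^(−5/2) = 0.89282.
Δσ_z = 3×1740/(2π×1.3²) × 0.89282 = 491.59 × 0.89282 = 438.9 kPa

Δσ_z ≈ 439 kPa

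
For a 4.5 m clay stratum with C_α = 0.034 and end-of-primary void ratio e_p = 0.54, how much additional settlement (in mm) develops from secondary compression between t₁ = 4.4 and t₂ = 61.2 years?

S_s ≈ 114 mm

Secondary compression: S_s = C_α·H/(1+e_p)·log₁₀(t₂/t₁)
S_s = 0.034×4.5/(1+0.54)×log₁₀(61.2/4.4)
    = 0.09935 × 1.143 = 0.1136 m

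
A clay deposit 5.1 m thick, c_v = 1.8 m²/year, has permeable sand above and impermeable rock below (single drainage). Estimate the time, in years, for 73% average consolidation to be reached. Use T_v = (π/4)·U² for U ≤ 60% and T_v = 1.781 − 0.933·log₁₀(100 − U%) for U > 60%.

t ≈ 6.44 years

Drainage path length: H_d = H = 5.1 m (single drainage).
U > 60%: T_v = 1.781 − 0.933·log₁₀(100 − 73) = 0.44554.
t = T_v·H_d²/c_v = 0.44554×5.1²/1.8 = 6.438 years.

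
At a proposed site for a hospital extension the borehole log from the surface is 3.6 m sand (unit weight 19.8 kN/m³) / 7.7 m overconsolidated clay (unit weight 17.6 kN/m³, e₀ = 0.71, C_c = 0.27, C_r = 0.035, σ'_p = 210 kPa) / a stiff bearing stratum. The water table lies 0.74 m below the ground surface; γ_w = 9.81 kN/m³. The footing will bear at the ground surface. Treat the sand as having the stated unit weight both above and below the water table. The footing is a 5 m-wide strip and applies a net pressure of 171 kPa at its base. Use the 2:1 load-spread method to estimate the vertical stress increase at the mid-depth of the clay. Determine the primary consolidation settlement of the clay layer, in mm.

S_c ≈ 45.3 mm

Mid-depth of clay below the ground surface: z = 3.6 + 7.7/2 = 7.45 m.
Total vertical stress at mid-clay: σ_v = 19.8×3.6 + 17.6×3.85 = 139.04 kPa.
Pore pressure: u = 9.81×(7.45 − 0.74) = 65.825 kPa.
Initial effective stress: σ'_0 = σ_v − u = 139.04 − 65.825 = 73.215 kPa.
Stress increase at mid-clay by the 2:1 spreading method:
Δσ = qB/(B+z) = 171×5/(5+7.45) = 68.675 kPa
Final effective stress: σ'_f = 73.215 + 68.675 = 141.89 kPa.
σ'_f = 141.89 ≤ σ'_p = 210 kPa, so the clay remains overconsolidated and only the recompression index applies:
S_c = C_r·H/(1+e₀)·log₁₀(σ'_f/σ'_0) = 0.035×7.7/1.71×log₁₀(141.89/73.215)
    = 0.1576 × 0.28735 = 0.04529 m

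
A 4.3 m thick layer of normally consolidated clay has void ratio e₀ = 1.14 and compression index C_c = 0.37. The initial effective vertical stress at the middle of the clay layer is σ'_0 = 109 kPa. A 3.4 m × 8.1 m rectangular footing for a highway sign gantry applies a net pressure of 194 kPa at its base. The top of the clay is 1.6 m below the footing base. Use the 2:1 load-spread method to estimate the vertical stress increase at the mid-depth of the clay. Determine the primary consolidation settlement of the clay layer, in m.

S_c ≈ 0.147 m

Mid-depth of clay below the footing base: z = 1.6 + 4.3/2 = 3.75 m.
Stress increase at mid-clay by the 2:1 spreading method:
Δσ = qBL/((B+z)(L+z)) = 194×3.4×8.1/((3.4+3.75)(8.1+3.75)) = 63.058 kPa
Final effective stress: σ'_f = σ'_0 + Δσ = 109 + 63.058 = 172.06 kPa.
Normally consolidated clay, so the full stress increment lies on the virgin compression line:
S_c = C_c·H/(1+e₀)·log₁₀(σ'_f/σ'_0) = 0.37×4.3/(1+1.14)×log₁₀(172.06/109)
    = 0.74346 × 0.19825 = 0.1474 m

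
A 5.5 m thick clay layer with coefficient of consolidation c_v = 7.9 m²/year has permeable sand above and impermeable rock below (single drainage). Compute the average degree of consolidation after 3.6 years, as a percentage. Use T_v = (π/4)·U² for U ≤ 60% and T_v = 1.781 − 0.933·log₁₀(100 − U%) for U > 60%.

U ≈ 92 %

Drainage path length: H_d = H = 5.5 m (single drainage).
T_v = c_v·t/H_d² = 7.9×3.6/5.5² = 0.94017.
T_v = 0.94017 corresponds to the U > 60% branch:
U = 1 − 10^((1.781 − T_v)/0.933)/100 = 0.9203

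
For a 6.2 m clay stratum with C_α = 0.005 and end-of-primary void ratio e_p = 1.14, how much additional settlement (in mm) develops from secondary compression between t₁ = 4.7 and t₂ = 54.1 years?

S_s ≈ 15.4 mm

Secondary compression: S_s = C_α·H/(1+e_p)·log₁₀(t₂/t₁)
S_s = 0.005×6.2/(1+1.14)×log₁₀(54.1/4.7)
    = 0.01449 × 1.061 = 0.01537 m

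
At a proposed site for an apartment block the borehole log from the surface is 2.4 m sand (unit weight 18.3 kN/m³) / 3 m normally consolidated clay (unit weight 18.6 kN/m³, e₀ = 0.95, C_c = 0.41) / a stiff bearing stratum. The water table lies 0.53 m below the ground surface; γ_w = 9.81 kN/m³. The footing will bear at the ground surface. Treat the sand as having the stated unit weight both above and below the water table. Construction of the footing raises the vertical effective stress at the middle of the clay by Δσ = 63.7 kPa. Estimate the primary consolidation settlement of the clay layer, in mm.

S_c ≈ 266 mm

Mid-depth of clay below the ground surface: z = 2.4 + 3/2 = 3.9 m.
Total vertical stress at mid-clay: σ_v = 18.3×2.4 + 18.6×1.5 = 71.82 kPa.
Pore pressure: u = 9.81×(3.9 − 0.53) = 33.06 kPa.
Initial effective stress: σ'_0 = σ_v − u = 71.82 − 33.06 = 38.76 kPa.
Final effective stress: σ'_f = σ'_0 + Δσ = 38.76 + 63.7 = 102.46 kPa.
Normally consolidated clay, so the full stress increment lies on the virgin compression line:
S_c = C_c·H/(1+e₀)·log₁₀(σ'_f/σ'_0) = 0.41×3/(1+0.95)×log₁₀(102.46/38.76)
    = 0.63077 × 0.42217 = 0.2663 m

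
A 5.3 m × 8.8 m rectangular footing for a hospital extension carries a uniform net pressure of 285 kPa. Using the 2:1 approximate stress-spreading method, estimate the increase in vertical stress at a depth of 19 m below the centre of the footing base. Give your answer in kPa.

By the 2:1 method the load spreads at 1 horizontal : 2 vertical, so at depth z the loaded area has grown by z in each plan dimension:
Δσ = qBL/((B+z)(L+z)) = 285×5.3×8.8/((5.3+19)(8.8+19)) = 19.677 kPa

Δσ_z ≈ 19.7 kPa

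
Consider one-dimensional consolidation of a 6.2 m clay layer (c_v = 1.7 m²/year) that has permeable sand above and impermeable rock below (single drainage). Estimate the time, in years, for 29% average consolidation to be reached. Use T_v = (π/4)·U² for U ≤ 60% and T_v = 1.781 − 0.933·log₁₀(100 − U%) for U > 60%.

t ≈ 1.49 years

Drainage path length: H_d = H = 6.2 m (single drainage).
U ≤ 60%: T_v = (π/4)·U² = (π/4)×0.29² = 0.066052.
t = T_v·H_d²/c_v = 0.066052×6.2²/1.7 = 1.494 years.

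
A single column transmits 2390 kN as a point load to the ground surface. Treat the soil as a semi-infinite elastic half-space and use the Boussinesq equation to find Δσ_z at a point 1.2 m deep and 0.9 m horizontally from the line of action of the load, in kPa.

Boussinesq vertical stress below a point load on an elastic half-space:
Δσ_z = 3P/(2πz²) · [1 + (r/z)²]^(−5/2)
r/z = 0.9/1.2 = 0.75; [1+(r/z)²]^(−5/2) = 0.32768.
Δσ_z = 3×2390/(2π×1.2²) × 0.32768 = 792.46 × 0.32768 = 259.7 kPa

Δσ_z ≈ 260 kPa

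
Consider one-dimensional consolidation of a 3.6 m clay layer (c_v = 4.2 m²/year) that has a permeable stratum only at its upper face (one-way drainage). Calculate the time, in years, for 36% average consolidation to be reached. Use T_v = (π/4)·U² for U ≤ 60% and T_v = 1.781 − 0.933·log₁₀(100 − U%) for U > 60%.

Drainage path length: H_d = H = 3.6 m (single drainage).
U ≤ 60%: T_v = (π/4)·U² = (π/4)×0.36² = 0.10179.
t = T_v·H_d²/c_v = 0.10179×3.6²/4.2 = 0.3141 years.

t ≈ 0.314 years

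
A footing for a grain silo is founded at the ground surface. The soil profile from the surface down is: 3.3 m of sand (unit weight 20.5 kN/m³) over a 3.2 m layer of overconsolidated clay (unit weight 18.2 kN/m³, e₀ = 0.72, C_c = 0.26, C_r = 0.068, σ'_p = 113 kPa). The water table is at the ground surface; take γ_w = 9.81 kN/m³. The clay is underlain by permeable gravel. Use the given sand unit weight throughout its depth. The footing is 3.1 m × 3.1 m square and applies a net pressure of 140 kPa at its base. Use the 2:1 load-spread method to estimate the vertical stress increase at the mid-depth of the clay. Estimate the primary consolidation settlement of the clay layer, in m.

S_c ≈ 0.0197 m

Mid-depth of clay below the ground surface: z = 3.3 + 3.2/2 = 4.9 m.
Total vertical stress at mid-clay: σ_v = 20.5×3.3 + 18.2×1.6 = 96.77 kPa.
Pore pressure: u = 9.81×(4.9 − 0) = 48.069 kPa.
Initial effective stress: σ'_0 = σ_v − u = 96.77 − 48.069 = 48.701 kPa.
Stress increase at mid-clay by the 2:1 spreading method:
Δσ = qBL/((B+z)(L+z)) = 140×3.1×3.1/((3.1+4.9)(3.1+4.9)) = 21.022 kPa
Final effective stress: σ'_f = 48.701 + 21.022 = 69.723 kPa.
σ'_f = 69.723 ≤ σ'_p = 113 kPa, so the clay remains overconsolidated and only the recompression index applies:
S_c = C_r·H/(1+e₀)·log₁₀(σ'_f/σ'_0) = 0.068×3.2/1.72×log₁₀(69.723/48.701)
    = 0.12651 × 0.15584 = 0.01972 m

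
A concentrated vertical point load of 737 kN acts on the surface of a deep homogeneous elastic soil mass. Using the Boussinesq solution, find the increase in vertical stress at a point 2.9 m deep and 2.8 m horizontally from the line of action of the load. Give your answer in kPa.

Boussinesq vertical stress below a point load on an elastic half-space:
Δσ_z = 3P/(2πz²) · [1 + (r/z)²]^(−5/2)
r/z = 2.8/2.9 = 0.96552; [1+(r/z)²]^(−5/2) = 0.19269.
Δσ_z = 3×737/(2π×2.9²) × 0.19269 = 41.842 × 0.19269 = 8.063 kPa

Δσ_z ≈ 8.06 kPa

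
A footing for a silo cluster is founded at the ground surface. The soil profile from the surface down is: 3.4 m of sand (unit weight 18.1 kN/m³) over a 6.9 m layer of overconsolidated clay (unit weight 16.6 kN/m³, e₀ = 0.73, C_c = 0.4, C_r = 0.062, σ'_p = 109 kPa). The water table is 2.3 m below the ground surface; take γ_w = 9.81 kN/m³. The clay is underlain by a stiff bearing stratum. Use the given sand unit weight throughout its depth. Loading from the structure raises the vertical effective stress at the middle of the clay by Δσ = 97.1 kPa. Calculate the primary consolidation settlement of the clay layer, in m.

Mid-depth of clay below the ground surface: z = 3.4 + 6.9/2 = 6.85 m.
Total vertical stress at mid-clay: σ_v = 18.1×3.4 + 16.6×3.45 = 118.81 kPa.
Pore pressure: u = 9.81×(6.85 − 2.3) = 44.636 kPa.
Initial effective stress: σ'_0 = σ_v − u = 118.81 − 44.636 = 74.174 kPa.
Final effective stress: σ'_f = 74.174 + 97.1 = 171.27 kPa.
σ'_f = 171.27 > σ'_p = 109 kPa, so the stress path crosses the preconsolidation pressure — recompression up to σ'_p, then virgin compression beyond:
S_c = H/(1+e₀)·[C_r·log₁₀(σ'_p/σ'_0) + C_c·log₁₀(σ'_f/σ'_p)]
    = 6.9/1.73 × [0.062×log₁₀(109/74.174) + 0.4×log₁₀(171.27/109)]
    = 3.9884 × [0.010365 + 0.078502] = 0.3544 m

S_c ≈ 0.354 m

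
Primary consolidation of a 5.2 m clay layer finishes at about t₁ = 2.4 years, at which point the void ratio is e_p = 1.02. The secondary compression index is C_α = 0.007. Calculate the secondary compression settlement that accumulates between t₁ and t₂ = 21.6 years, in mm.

S_s ≈ 17.2 mm

Secondary compression: S_s = C_α·H/(1+e_p)·log₁₀(t₂/t₁)
S_s = 0.007×5.2/(1+1.02)×log₁₀(21.6/2.4)
    = 0.01802 × 0.9542 = 0.0172 m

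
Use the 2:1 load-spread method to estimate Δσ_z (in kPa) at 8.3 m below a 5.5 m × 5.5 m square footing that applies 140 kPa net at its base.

Δσ_z ≈ 22.2 kPa

By the 2:1 method the load spreads at 1 horizontal : 2 vertical, so at depth z the loaded area has grown by z in each plan dimension:
Δσ = qBL/((B+z)(L+z)) = 140×5.5×5.5/((5.5+8.3)(5.5+8.3)) = 22.238 kPa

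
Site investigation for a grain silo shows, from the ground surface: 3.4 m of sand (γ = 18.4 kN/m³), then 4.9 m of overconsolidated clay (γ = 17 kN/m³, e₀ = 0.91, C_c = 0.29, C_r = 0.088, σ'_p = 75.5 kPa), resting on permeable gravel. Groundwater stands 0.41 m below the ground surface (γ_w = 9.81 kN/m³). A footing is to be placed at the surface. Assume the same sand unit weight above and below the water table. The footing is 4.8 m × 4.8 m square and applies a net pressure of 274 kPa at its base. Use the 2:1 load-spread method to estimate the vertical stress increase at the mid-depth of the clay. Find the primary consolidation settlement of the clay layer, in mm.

S_c ≈ 150 mm

Mid-depth of clay below the ground surface: z = 3.4 + 4.9/2 = 5.85 m.
Total vertical stress at mid-clay: σ_v = 18.4×3.4 + 17×2.45 = 104.21 kPa.
Pore pressure: u = 9.81×(5.85 − 0.41) = 53.366 kPa.
Initial effective stress: σ'_0 = σ_v − u = 104.21 − 53.366 = 50.844 kPa.
Stress increase at mid-clay by the 2:1 spreading method:
Δσ = qBL/((B+z)(L+z)) = 274×4.8×4.8/((4.8+5.85)(4.8+5.85)) = 55.659 kPa
Final effective stress: σ'_f = 50.844 + 55.659 = 106.5 kPa.
σ'_f = 106.5 > σ'_p = 75.5 kPa, so the stress path crosses the preconsolidation pressure — recompression up to σ'_p, then virgin compression beyond:
S_c = H/(1+e₀)·[C_r·log₁₀(σ'_p/σ'_0) + C_c·log₁₀(σ'_f/σ'_p)]
    = 4.9/1.91 × [0.088×log₁₀(75.5/50.844) + 0.29×log₁₀(106.5/75.5)]
    = 2.5654 × [0.01511 + 0.043327] = 0.1499 m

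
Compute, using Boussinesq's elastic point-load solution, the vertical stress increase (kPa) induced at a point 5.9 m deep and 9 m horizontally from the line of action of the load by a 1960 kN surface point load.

Δσ_z ≈ 1.33 kPa

Boussinesq vertical stress below a point load on an elastic half-space:
Δσ_z = 3P/(2πz²) · [1 + (r/z)²]^(−5/2)
r/z = 9/5.9 = 1.5254; [1+(r/z)²]^(−5/2) = 0.049533.
Δσ_z = 3×1960/(2π×5.9²) × 0.049533 = 26.884 × 0.049533 = 1.332 kPa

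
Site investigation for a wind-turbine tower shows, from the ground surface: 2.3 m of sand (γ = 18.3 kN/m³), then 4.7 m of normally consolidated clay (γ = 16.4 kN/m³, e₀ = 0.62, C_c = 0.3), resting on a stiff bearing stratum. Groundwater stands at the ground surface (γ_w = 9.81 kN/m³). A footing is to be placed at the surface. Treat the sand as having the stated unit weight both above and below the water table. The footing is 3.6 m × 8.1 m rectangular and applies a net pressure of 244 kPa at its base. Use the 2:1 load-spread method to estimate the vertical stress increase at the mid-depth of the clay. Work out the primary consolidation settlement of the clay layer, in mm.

S_c ≈ 407 mm

Mid-depth of clay below the ground surface: z = 2.3 + 4.7/2 = 4.65 m.
Total vertical stress at mid-clay: σ_v = 18.3×2.3 + 16.4×2.35 = 80.63 kPa.
Pore pressure: u = 9.81×(4.65 − 0) = 45.617 kPa.
Initial effective stress: σ'_0 = σ_v − u = 80.63 − 45.617 = 35.013 kPa.
Stress increase at mid-clay by the 2:1 spreading method:
Δσ = qBL/((B+z)(L+z)) = 244×3.6×8.1/((3.6+4.65)(8.1+4.65)) = 67.641 kPa
Final effective stress: σ'_f = σ'_0 + Δσ = 35.013 + 67.641 = 102.65 kPa.
Normally consolidated clay, so the full stress increment lies on the virgin compression line:
S_c = C_c·H/(1+e₀)·log₁₀(σ'_f/σ'_0) = 0.3×4.7/(1+0.62)×log₁₀(102.65/35.013)
    = 0.87037 × 0.46713 = 0.4066 m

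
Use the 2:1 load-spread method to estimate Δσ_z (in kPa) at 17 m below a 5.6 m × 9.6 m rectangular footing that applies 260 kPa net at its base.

Δσ_z ≈ 23.3 kPa

By the 2:1 method the load spreads at 1 horizontal : 2 vertical, so at depth z the loaded area has grown by z in each plan dimension:
Δσ = qBL/((B+z)(L+z)) = 260×5.6×9.6/((5.6+17)(9.6+17)) = 23.251 kPa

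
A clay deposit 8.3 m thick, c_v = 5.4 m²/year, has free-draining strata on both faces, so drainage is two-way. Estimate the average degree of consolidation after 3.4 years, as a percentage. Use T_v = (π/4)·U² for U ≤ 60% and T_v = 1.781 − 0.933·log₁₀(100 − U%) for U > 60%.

Drainage path length: H_d = H/2 = 4.15 m (double drainage).
T_v = c_v·t/H_d² = 5.4×3.4/4.15² = 1.066.
T_v = 1.066 corresponds to the U > 60% branch:
U = 1 − 10^((1.781 − T_v)/0.933)/100 = 0.9416

U ≈ 94.2 %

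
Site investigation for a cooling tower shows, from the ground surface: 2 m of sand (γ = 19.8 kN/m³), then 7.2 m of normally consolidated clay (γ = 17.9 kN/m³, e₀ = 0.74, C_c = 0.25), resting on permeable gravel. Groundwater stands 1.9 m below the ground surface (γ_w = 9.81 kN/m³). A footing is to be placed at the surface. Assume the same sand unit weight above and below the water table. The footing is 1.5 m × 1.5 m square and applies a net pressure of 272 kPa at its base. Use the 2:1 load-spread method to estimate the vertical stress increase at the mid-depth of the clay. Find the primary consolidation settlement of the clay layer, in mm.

S_c ≈ 74.1 mm

Mid-depth of clay below the ground surface: z = 2 + 7.2/2 = 5.6 m.
Total vertical stress at mid-clay: σ_v = 19.8×2 + 17.9×3.6 = 104.04 kPa.
Pore pressure: u = 9.81×(5.6 − 1.9) = 36.297 kPa.
Initial effective stress: σ'_0 = σ_v − u = 104.04 − 36.297 = 67.743 kPa.
Stress increase at mid-clay by the 2:1 spreading method:
Δσ = qBL/((B+z)(L+z)) = 272×1.5×1.5/((1.5+5.6)(1.5+5.6)) = 12.14 kPa
Final effective stress: σ'_f = σ'_0 + Δσ = 67.743 + 12.14 = 79.883 kPa.
Normally consolidated clay, so the full stress increment lies on the virgin compression line:
S_c = C_c·H/(1+e₀)·log₁₀(σ'_f/σ'_0) = 0.25×7.2/(1+0.74)×log₁₀(79.883/67.743)
    = 1.0345 × 0.07159 = 0.07406 m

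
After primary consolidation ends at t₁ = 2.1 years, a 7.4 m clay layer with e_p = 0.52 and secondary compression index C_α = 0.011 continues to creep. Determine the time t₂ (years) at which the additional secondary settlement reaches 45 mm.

S_s = C_α·H/(1+e_p)·log₁₀(t₂/t₁) ⇒ log₁₀(t₂/t₁) = S_s·(1+e_p)/(C_α·H).
log₁₀(t₂/t₁) = 0.045 × (1+0.52) / (0.011×7.4) = 0.8403
t₂ = t₁ × 10^0.8403 = 2.1 × 6.923 = 14.54 years

t₂ ≈ 14.5 years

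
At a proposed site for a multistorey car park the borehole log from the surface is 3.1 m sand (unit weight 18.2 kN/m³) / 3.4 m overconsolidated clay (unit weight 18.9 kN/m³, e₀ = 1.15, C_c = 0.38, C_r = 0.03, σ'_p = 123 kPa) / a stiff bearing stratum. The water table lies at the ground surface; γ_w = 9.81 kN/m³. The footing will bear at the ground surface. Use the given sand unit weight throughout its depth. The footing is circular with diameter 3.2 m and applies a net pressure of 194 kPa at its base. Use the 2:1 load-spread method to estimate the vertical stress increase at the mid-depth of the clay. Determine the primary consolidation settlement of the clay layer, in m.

Mid-depth of clay below the ground surface: z = 3.1 + 3.4/2 = 4.8 m.
Total vertical stress at mid-clay: σ_v = 18.2×3.1 + 18.9×1.7 = 88.55 kPa.
Pore pressure: u = 9.81×(4.8 − 0) = 47.088 kPa.
Initial effective stress: σ'_0 = σ_v − u = 88.55 − 47.088 = 41.462 kPa.
Stress increase at mid-clay by the 2:1 spreading method:
Δσ ≈ qD²/(D+z)² = 194×3.2²/(3.2+4.8)² = 31.04 kPa
Final effective stress: σ'_f = 41.462 + 31.04 = 72.502 kPa.
σ'_f = 72.502 ≤ σ'_p = 123 kPa, so the clay remains overconsolidated and only the recompression index applies:
S_c = C_r·H/(1+e₀)·log₁₀(σ'_f/σ'_0) = 0.03×3.4/2.15×log₁₀(72.502/41.462)
    = 0.047442 × 0.2427 = 0.01151 m

S_c ≈ 0.0115 m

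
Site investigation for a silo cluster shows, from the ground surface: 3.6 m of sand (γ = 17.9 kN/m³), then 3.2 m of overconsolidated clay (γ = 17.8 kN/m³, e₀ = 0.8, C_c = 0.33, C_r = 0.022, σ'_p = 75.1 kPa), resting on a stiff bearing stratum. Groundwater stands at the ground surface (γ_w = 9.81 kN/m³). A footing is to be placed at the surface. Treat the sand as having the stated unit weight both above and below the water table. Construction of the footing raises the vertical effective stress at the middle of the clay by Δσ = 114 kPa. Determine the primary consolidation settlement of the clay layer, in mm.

Mid-depth of clay below the ground surface: z = 3.6 + 3.2/2 = 5.2 m.
Total vertical stress at mid-clay: σ_v = 17.9×3.6 + 17.8×1.6 = 92.92 kPa.
Pore pressure: u = 9.81×(5.2 − 0) = 51.012 kPa.
Initial effective stress: σ'_0 = σ_v − u = 92.92 − 51.012 = 41.908 kPa.
Final effective stress: σ'_f = 41.908 + 114 = 155.91 kPa.
σ'_f = 155.91 > σ'_p = 75.1 kPa, so the stress path crosses the preconsolidation pressure — recompression up to σ'_p, then virgin compression beyond:
S_c = H/(1+e₀)·[C_r·log₁₀(σ'_p/σ'_0) + C_c·log₁₀(σ'_f/σ'_p)]
    = 3.2/1.8 × [0.022×log₁₀(75.1/41.908) + 0.33×log₁₀(155.91/75.1)]
    = 1.7778 × [0.0055735 + 0.10469] = 0.196 m

S_c ≈ 196 mm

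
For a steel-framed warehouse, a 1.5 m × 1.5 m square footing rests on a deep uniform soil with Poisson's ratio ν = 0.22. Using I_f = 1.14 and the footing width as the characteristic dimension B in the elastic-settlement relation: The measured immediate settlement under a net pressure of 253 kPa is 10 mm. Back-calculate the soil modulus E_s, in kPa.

E_s ≈ 41200 kPa

S_e = q·B·(1−ν²)/E_s · I_f  ⇒  E_s = q·B·(1−ν²)·I_f / S_e.
E_s = 253 × 1.5 × 0.9516 × 1.14 / 0.01 = 41170 kPa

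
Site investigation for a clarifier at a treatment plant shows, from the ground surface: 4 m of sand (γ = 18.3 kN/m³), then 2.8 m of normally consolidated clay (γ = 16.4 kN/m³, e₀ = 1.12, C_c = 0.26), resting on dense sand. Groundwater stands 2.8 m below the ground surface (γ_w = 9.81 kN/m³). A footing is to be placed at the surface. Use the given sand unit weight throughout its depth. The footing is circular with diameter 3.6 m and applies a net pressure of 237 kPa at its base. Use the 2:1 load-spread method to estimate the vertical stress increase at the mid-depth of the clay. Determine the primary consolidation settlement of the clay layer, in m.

Mid-depth of clay below the ground surface: z = 4 + 2.8/2 = 5.4 m.
Total vertical stress at mid-clay: σ_v = 18.3×4 + 16.4×1.4 = 96.16 kPa.
Pore pressure: u = 9.81×(5.4 − 2.8) = 25.506 kPa.
Initial effective stress: σ'_0 = σ_v − u = 96.16 − 25.506 = 70.654 kPa.
Stress increase at mid-clay by the 2:1 spreading method:
Δσ ≈ qD²/(D+z)² = 237×3.6²/(3.6+5.4)² = 37.92 kPa
Final effective stress: σ'_f = σ'_0 + Δσ = 70.654 + 37.92 = 108.57 kPa.
Normally consolidated clay, so the full stress increment lies on the virgin compression line:
S_c = C_c·H/(1+e₀)·log₁₀(σ'_f/σ'_0) = 0.26×2.8/(1+1.12)×log₁₀(108.57/70.654)
    = 0.3434 × 0.18657 = 0.06407 m

S_c ≈ 0.0641 m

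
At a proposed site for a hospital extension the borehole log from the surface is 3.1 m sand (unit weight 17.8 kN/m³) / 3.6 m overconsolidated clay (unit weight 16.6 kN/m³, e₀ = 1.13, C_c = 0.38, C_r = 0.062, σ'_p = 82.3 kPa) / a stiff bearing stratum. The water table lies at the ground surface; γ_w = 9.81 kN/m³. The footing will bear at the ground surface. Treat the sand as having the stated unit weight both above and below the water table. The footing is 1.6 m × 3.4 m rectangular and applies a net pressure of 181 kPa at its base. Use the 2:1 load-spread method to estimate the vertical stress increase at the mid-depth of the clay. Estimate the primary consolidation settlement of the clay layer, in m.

S_c ≈ 0.0183 m

Mid-depth of clay below the ground surface: z = 3.1 + 3.6/2 = 4.9 m.
Total vertical stress at mid-clay: σ_v = 17.8×3.1 + 16.6×1.8 = 85.06 kPa.
Pore pressure: u = 9.81×(4.9 − 0) = 48.069 kPa.
Initial effective stress: σ'_0 = σ_v − u = 85.06 − 48.069 = 36.991 kPa.
Stress increase at mid-clay by the 2:1 spreading method:
Δσ = qBL/((B+z)(L+z)) = 181×1.6×3.4/((1.6+4.9)(3.4+4.9)) = 18.251 kPa
Final effective stress: σ'_f = 36.991 + 18.251 = 55.242 kPa.
σ'_f = 55.242 ≤ σ'_p = 82.3 kPa, so the clay remains overconsolidated and only the recompression index applies:
S_c = C_r·H/(1+e₀)·log₁₀(σ'_f/σ'_0) = 0.062×3.6/2.13×log₁₀(55.242/36.991)
    = 0.10479 × 0.17417 = 0.01825 m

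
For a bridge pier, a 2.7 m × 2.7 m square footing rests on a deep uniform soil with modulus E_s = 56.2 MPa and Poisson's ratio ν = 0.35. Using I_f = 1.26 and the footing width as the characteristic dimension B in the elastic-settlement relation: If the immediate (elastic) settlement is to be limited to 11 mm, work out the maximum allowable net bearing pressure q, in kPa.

q ≈ 207 kPa

E_s = 56.2 MPa = 56200 kPa.
S_e = q·B·(1−ν²)/E_s · I_f  ⇒  q = S_e·E_s / (B·(1−ν²)·I_f).
q = 0.011 × 56200 / (2.7 × 0.8775 × 1.26) = 207.1 kPa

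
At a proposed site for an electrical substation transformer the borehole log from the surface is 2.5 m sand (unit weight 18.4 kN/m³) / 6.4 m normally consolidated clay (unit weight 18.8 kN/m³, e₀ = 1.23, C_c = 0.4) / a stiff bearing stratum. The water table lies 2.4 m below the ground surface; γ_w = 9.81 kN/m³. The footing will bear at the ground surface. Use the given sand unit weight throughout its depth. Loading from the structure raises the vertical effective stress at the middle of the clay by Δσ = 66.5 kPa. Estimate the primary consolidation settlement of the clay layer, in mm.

Mid-depth of clay below the ground surface: z = 2.5 + 6.4/2 = 5.7 m.
Total vertical stress at mid-clay: σ_v = 18.4×2.5 + 18.8×3.2 = 106.16 kPa.
Pore pressure: u = 9.81×(5.7 − 2.4) = 32.373 kPa.
Initial effective stress: σ'_0 = σ_v − u = 106.16 − 32.373 = 73.787 kPa.
Final effective stress: σ'_f = σ'_0 + Δσ = 73.787 + 66.5 = 140.29 kPa.
Normally consolidated clay, so the full stress increment lies on the virgin compression line:
S_c = C_c·H/(1+e₀)·log₁₀(σ'_f/σ'_0) = 0.4×6.4/(1+1.23)×log₁₀(140.29/73.787)
    = 1.148 × 0.27905 = 0.3203 m

S_c ≈ 320 mm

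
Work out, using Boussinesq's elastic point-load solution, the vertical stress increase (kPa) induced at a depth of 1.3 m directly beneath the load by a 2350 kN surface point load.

Boussinesq vertical stress below a point load on an elastic half-space:
Δσ_z = 3P/(2πz²) · [1 + (r/z)²]^(−5/2)
r/z = 0/1.3 = 0; [1+(r/z)²]^(−5/2) = 1.
Δσ_z = 3×2350/(2π×1.3²) × 1 = 663.93 × 1 = 663.9 kPa

Δσ_z ≈ 664 kPa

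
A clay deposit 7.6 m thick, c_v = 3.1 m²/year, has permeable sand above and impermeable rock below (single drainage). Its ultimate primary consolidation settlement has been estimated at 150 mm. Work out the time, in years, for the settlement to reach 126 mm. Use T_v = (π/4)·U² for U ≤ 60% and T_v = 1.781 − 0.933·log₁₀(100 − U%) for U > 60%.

t ≈ 12.3 years

Drainage path length: H_d = H = 7.6 m (single drainage).
U = S(t)/S_ult = 126/150 = 0.84.
U > 60%: T_v = 1.781 − 0.933·log₁₀(100 − 84) = 0.65756.
t = T_v·H_d²/c_v = 0.65756×7.6²/3.1 = 12.25 years.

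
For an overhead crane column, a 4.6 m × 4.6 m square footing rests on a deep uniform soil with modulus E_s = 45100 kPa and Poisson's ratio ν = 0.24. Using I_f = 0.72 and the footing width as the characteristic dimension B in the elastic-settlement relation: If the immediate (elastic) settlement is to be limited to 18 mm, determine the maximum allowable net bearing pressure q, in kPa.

q ≈ 260 kPa

S_e = q·B·(1−ν²)/E_s · I_f  ⇒  q = S_e·E_s / (B·(1−ν²)·I_f).
q = 0.018 × 45100 / (4.6 × 0.9424 × 0.72) = 260.1 kPa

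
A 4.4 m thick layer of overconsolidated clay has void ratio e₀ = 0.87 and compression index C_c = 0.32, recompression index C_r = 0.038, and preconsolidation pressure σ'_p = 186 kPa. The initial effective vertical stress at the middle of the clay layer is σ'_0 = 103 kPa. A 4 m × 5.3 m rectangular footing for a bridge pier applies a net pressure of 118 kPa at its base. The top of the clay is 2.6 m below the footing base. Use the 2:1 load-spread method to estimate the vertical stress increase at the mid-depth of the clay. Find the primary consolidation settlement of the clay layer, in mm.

S_c ≈ 9.38 mm

Mid-depth of clay below the footing base: z = 2.6 + 4.4/2 = 4.8 m.
Stress increase at mid-clay by the 2:1 spreading method:
Δσ = qBL/((B+z)(L+z)) = 118×4×5.3/((4+4.8)(5.3+4.8)) = 28.146 kPa
Final effective stress: σ'_f = 103 + 28.146 = 131.15 kPa.
σ'_f = 131.15 ≤ σ'_p = 186 kPa, so the clay remains overconsolidated and only the recompression index applies:
S_c = C_r·H/(1+e₀)·log₁₀(σ'_f/σ'_0) = 0.038×4.4/1.87×log₁₀(131.15/103)
    = 0.08941 × 0.10493 = 0.009382 m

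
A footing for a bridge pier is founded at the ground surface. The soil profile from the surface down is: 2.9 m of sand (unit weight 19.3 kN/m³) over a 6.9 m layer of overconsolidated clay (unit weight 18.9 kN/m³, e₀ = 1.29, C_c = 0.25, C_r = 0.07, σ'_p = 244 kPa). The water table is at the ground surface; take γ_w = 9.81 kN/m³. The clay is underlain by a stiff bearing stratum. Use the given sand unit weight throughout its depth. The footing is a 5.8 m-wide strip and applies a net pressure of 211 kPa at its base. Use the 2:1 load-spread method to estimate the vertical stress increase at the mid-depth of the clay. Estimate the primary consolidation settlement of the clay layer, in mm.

S_c ≈ 91.3 mm

Mid-depth of clay below the ground surface: z = 2.9 + 6.9/2 = 6.35 m.
Total vertical stress at mid-clay: σ_v = 19.3×2.9 + 18.9×3.45 = 121.17 kPa.
Pore pressure: u = 9.81×(6.35 − 0) = 62.294 kPa.
Initial effective stress: σ'_0 = σ_v − u = 121.17 − 62.294 = 58.876 kPa.
Stress increase at mid-clay by the 2:1 spreading method:
Δσ = qB/(B+z) = 211×5.8/(5.8+6.35) = 100.72 kPa
Final effective stress: σ'_f = 58.876 + 100.72 = 159.6 kPa.
σ'_f = 159.6 ≤ σ'_p = 244 kPa, so the clay remains overconsolidated and only the recompression index applies:
S_c = C_r·H/(1+e₀)·log₁₀(σ'_f/σ'_0) = 0.07×6.9/2.29×log₁₀(159.6/58.876)
    = 0.21092 × 0.43309 = 0.09135 m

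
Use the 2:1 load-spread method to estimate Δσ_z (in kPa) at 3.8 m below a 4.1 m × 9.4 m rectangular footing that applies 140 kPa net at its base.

Δσ_z ≈ 51.7 kPa

By the 2:1 method the load spreads at 1 horizontal : 2 vertical, so at depth z the loaded area has grown by z in each plan dimension:
Δσ = qBL/((B+z)(L+z)) = 140×4.1×9.4/((4.1+3.8)(9.4+3.8)) = 51.741 kPa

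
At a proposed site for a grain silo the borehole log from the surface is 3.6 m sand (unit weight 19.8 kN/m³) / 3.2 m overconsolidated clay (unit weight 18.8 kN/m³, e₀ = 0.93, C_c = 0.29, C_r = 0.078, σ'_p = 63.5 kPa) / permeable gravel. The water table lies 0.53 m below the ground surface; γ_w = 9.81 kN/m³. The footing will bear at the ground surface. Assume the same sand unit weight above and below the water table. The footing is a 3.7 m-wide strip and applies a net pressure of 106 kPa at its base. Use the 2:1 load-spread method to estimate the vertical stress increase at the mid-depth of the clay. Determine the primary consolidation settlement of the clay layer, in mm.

Mid-depth of clay below the ground surface: z = 3.6 + 3.2/2 = 5.2 m.
Total vertical stress at mid-clay: σ_v = 19.8×3.6 + 18.8×1.6 = 101.36 kPa.
Pore pressure: u = 9.81×(5.2 − 0.53) = 45.813 kPa.
Initial effective stress: σ'_0 = σ_v − u = 101.36 − 45.813 = 55.547 kPa.
Stress increase at mid-clay by the 2:1 spreading method:
Δσ = qB/(B+z) = 106×3.7/(3.7+5.2) = 44.067 kPa
Final effective stress: σ'_f = 55.547 + 44.067 = 99.614 kPa.
σ'_f = 99.614 > σ'_p = 63.5 kPa, so the stress path crosses the preconsolidation pressure — recompression up to σ'_p, then virgin compression beyond:
S_c = H/(1+e₀)·[C_r·log₁₀(σ'_p/σ'_0) + C_c·log₁₀(σ'_f/σ'_p)]
    = 3.2/1.93 × [0.078×log₁₀(63.5/55.547) + 0.29×log₁₀(99.614/63.5)]
    = 1.658 × [0.0045328 + 0.056709] = 0.1015 m

S_c ≈ 102 mm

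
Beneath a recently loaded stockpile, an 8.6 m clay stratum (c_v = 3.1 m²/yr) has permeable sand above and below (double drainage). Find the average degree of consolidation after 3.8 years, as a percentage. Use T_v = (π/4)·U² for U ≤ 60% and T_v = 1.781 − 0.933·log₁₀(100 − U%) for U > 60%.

U ≈ 83.2 %

Drainage path length: H_d = H/2 = 4.3 m (double drainage).
T_v = c_v·t/H_d² = 3.1×3.8/4.3² = 0.6371.
T_v = 0.6371 corresponds to the U > 60% branch:
U = 1 − 10^((1.781 − T_v)/0.933)/100 = 0.8317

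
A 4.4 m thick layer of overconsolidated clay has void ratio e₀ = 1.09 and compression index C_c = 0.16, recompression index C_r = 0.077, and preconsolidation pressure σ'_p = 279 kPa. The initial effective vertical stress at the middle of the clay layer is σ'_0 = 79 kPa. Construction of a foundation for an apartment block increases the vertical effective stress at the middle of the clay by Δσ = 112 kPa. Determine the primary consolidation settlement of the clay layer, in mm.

Final effective stress: σ'_f = 79 + 112 = 191 kPa.
σ'_f = 191 ≤ σ'_p = 279 kPa, so the clay remains overconsolidated and only the recompression index applies:
S_c = C_r·H/(1+e₀)·log₁₀(σ'_f/σ'_0) = 0.077×4.4/2.09×log₁₀(191/79)
    = 0.16211 × 0.38341 = 0.06215 m

S_c ≈ 62.2 mm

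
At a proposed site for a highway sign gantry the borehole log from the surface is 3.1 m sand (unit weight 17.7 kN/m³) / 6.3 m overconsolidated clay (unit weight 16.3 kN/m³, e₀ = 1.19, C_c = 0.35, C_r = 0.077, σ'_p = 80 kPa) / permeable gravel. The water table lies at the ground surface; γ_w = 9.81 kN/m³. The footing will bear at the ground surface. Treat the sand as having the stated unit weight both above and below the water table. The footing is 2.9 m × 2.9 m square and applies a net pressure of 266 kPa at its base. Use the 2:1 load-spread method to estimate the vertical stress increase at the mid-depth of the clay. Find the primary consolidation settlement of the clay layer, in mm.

Mid-depth of clay below the ground surface: z = 3.1 + 6.3/2 = 6.25 m.
Total vertical stress at mid-clay: σ_v = 17.7×3.1 + 16.3×3.15 = 106.22 kPa.
Pore pressure: u = 9.81×(6.25 − 0) = 61.312 kPa.
Initial effective stress: σ'_0 = σ_v − u = 106.22 − 61.312 = 44.908 kPa.
Stress increase at mid-clay by the 2:1 spreading method:
Δσ = qBL/((B+z)(L+z)) = 266×2.9×2.9/((2.9+6.25)(2.9+6.25)) = 26.72 kPa
Final effective stress: σ'_f = 44.908 + 26.72 = 71.628 kPa.
σ'_f = 71.628 ≤ σ'_p = 80 kPa, so the clay remains overconsolidated and only the recompression index applies:
S_c = C_r·H/(1+e₀)·log₁₀(σ'_f/σ'_0) = 0.077×6.3/2.19×log₁₀(71.628/44.908)
    = 0.22151 × 0.20276 = 0.04491 m

S_c ≈ 44.9 mm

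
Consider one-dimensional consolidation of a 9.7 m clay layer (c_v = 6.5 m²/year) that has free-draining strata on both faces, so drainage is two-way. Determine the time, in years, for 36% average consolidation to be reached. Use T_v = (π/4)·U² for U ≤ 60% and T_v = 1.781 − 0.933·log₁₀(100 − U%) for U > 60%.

Drainage path length: H_d = H/2 = 4.85 m (double drainage).
U ≤ 60%: T_v = (π/4)·U² = (π/4)×0.36² = 0.10179.
t = T_v·H_d²/c_v = 0.10179×4.85²/6.5 = 0.3684 years.

t ≈ 0.368 years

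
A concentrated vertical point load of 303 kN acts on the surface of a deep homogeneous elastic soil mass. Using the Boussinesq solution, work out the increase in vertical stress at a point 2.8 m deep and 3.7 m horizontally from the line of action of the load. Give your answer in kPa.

Boussinesq vertical stress below a point load on an elastic half-space:
Δσ_z = 3P/(2πz²) · [1 + (r/z)²]^(−5/2)
r/z = 3.7/2.8 = 1.3214; [1+(r/z)²]^(−5/2) = 0.080017.
Δσ_z = 3×303/(2π×2.8²) × 0.080017 = 18.453 × 0.080017 = 1.477 kPa

Δσ_z ≈ 1.48 kPa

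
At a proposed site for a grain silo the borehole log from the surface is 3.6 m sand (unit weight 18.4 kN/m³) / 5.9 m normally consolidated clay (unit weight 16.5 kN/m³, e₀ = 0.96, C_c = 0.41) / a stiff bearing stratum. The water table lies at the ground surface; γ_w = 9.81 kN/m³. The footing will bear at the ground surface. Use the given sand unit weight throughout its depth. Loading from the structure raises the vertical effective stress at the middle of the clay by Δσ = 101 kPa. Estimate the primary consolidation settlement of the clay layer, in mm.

S_c ≈ 588 mm

Mid-depth of clay below the ground surface: z = 3.6 + 5.9/2 = 6.55 m.
Total vertical stress at mid-clay: σ_v = 18.4×3.6 + 16.5×2.95 = 114.91 kPa.
Pore pressure: u = 9.81×(6.55 − 0) = 64.255 kPa.
Initial effective stress: σ'_0 = σ_v − u = 114.91 − 64.255 = 50.655 kPa.
Final effective stress: σ'_f = σ'_0 + Δσ = 50.655 + 101 = 151.66 kPa.
Normally consolidated clay, so the full stress increment lies on the virgin compression line:
S_c = C_c·H/(1+e₀)·log₁₀(σ'_f/σ'_0) = 0.41×5.9/(1+0.96)×log₁₀(151.66/50.655)
    = 1.2342 × 0.47625 = 0.5878 m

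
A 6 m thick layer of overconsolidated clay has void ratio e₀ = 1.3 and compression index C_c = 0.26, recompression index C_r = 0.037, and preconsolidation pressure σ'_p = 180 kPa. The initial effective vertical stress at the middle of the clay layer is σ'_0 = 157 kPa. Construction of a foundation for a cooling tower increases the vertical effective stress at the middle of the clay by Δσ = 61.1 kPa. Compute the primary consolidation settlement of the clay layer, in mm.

S_c ≈ 62.3 mm

Final effective stress: σ'_f = 157 + 61.1 = 218.1 kPa.
σ'_f = 218.1 > σ'_p = 180 kPa, so the stress path crosses the preconsolidation pressure — recompression up to σ'_p, then virgin compression beyond:
S_c = H/(1+e₀)·[C_r·log₁₀(σ'_p/σ'_0) + C_c·log₁₀(σ'_f/σ'_p)]
    = 6/2.3 × [0.037×log₁₀(180/157) + 0.26×log₁₀(218.1/180)]
    = 2.6087 × [0.0021968 + 0.02168] = 0.06229 m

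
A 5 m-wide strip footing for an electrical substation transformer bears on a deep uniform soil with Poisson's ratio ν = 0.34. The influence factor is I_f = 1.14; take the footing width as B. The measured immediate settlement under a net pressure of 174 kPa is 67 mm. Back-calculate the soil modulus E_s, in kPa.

S_e = q·B·(1−ν²)/E_s · I_f  ⇒  E_s = q·B·(1−ν²)·I_f / S_e.
E_s = 174 × 5 × 0.8844 × 1.14 / 0.067 = 13090 kPa

E_s ≈ 13100 kPa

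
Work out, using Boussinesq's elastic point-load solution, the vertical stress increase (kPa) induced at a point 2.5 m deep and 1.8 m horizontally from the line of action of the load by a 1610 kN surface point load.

Boussinesq vertical stress below a point load on an elastic half-space:
Δσ_z = 3P/(2πz²) · [1 + (r/z)²]^(−5/2)
r/z = 1.8/2.5 = 0.72; [1+(r/z)²]^(−5/2) = 0.35199.
Δσ_z = 3×1610/(2π×2.5²) × 0.35199 = 122.99 × 0.35199 = 43.29 kPa

Δσ_z ≈ 43.3 kPa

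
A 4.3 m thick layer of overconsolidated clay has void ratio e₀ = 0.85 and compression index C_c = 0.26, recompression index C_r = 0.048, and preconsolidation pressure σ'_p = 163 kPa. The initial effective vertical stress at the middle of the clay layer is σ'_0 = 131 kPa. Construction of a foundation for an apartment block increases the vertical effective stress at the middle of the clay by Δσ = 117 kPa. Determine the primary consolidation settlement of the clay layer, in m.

S_c ≈ 0.121 m

Final effective stress: σ'_f = 131 + 117 = 248 kPa.
σ'_f = 248 > σ'_p = 163 kPa, so the stress path crosses the preconsolidation pressure — recompression up to σ'_p, then virgin compression beyond:
S_c = H/(1+e₀)·[C_r·log₁₀(σ'_p/σ'_0) + C_c·log₁₀(σ'_f/σ'_p)]
    = 4.3/1.85 × [0.048×log₁₀(163/131) + 0.26×log₁₀(248/163)]
    = 2.3243 × [0.004556 + 0.047389] = 0.1207 m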